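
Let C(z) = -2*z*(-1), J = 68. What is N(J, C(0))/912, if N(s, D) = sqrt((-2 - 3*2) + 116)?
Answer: sqrt(3)/152 ≈ 0.011395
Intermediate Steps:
C(z) = 2*z
N(s, D) = 6*sqrt(3) (N(s, D) = sqrt((-2 - 6) + 116) = sqrt(-8 + 116) = sqrt(108) = 6*sqrt(3))
N(J, C(0))/912 = (6*sqrt(3))/912 = (6*sqrt(3))*(1/912) = sqrt(3)/152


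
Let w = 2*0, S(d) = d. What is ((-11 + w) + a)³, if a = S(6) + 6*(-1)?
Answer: -1331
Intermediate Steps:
a = 0 (a = 6 + 6*(-1) = 6 - 6 = 0)
w = 0
((-11 + w) + a)³ = ((-11 + 0) + 0)³ = (-11 + 0)³ = (-11)³ = -1331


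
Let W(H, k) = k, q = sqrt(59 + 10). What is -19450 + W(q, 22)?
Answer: -19428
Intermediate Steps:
q = sqrt(69) ≈ 8.3066
-19450 + W(q, 22) = -19450 + 22 = -19428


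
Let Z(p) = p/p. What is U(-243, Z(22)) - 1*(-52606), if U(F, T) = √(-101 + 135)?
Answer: 52606 + √34 ≈ 52612.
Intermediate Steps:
Z(p) = 1
U(F, T) = √34
U(-243, Z(22)) - 1*(-52606) = √34 - 1*(-52606) = √34 + 52606 = 52606 + √34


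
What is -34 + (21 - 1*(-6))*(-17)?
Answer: -493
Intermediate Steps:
-34 + (21 - 1*(-6))*(-17) = -34 + (21 + 6)*(-17) = -34 + 27*(-17) = -34 - 459 = -493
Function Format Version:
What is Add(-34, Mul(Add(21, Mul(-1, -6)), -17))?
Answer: -493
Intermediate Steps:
Add(-34, Mul(Add(21, Mul(-1, -6)), -17)) = Add(-34, Mul(Add(21, 6), -17)) = Add(-34, Mul(27, -17)) = Add(-34, -459) = -493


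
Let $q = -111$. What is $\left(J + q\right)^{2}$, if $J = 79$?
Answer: $1024$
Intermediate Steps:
$\left(J + q\right)^{2} = \left(79 - 111\right)^{2} = \left(-32\right)^{2} = 1024$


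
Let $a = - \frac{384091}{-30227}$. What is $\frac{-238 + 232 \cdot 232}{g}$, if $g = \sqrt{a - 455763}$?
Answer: $- \frac{26793 i \sqrt{416406067152970}}{6887982055} \approx - 79.376 i$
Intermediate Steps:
$a = \frac{384091}{30227}$ ($a = \left(-384091\right) \left(- \frac{1}{30227}\right) = \frac{384091}{30227} \approx 12.707$)
$g = \frac{i \sqrt{416406067152970}}{30227}$ ($g = \sqrt{\frac{384091}{30227} - 455763} = \sqrt{- \frac{13775964110}{30227}} = \frac{i \sqrt{416406067152970}}{30227} \approx 675.09 i$)
$\frac{-238 + 232 \cdot 232}{g} = \frac{-238 + 232 \cdot 232}{\frac{1}{30227} i \sqrt{416406067152970}} = \left(-238 + 53824\right) \left(- \frac{i \sqrt{416406067152970}}{13775964110}\right) = 53586 \left(- \frac{i \sqrt{416406067152970}}{13775964110}\right) = - \frac{26793 i \sqrt{416406067152970}}{6887982055}$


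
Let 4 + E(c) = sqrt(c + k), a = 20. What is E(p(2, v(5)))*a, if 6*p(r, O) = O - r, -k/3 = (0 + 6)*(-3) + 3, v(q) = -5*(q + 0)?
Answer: -80 + 90*sqrt(2) ≈ 47.279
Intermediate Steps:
v(q) = -5*q
k = 45 (k = -3*((0 + 6)*(-3) + 3) = -3*(6*(-3) + 3) = -3*(-18 + 3) = -3*(-15) = 45)
p(r, O) = -r/6 + O/6 (p(r, O) = (O - r)/6 = -r/6 + O/6)
E(c) = -4 + sqrt(45 + c) (E(c) = -4 + sqrt(c + 45) = -4 + sqrt(45 + c))
E(p(2, v(5)))*a = (-4 + sqrt(45 + (-1/6*2 + (-5*5)/6)))*20 = (-4 + sqrt(45 + (-1/3 + (1/6)*(-25))))*20 = (-4 + sqrt(45 + (-1/3 - 25/6)))*20 = (-4 + sqrt(45 - 9/2))*20 = (-4 + sqrt(81/2))*20 = (-4 + 9*sqrt(2)/2)*20 = -80 + 90*sqrt(2)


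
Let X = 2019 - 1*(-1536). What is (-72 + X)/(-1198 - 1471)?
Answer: -3483/2669 ≈ -1.3050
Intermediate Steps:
X = 3555 (X = 2019 + 1536 = 3555)
(-72 + X)/(-1198 - 1471) = (-72 + 3555)/(-1198 - 1471) = 3483/(-2669) = 3483*(-1/2669) = -3483/2669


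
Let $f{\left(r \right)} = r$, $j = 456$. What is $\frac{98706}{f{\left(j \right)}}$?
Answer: $\frac{16451}{76} \approx 216.46$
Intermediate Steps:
$\frac{98706}{f{\left(j \right)}} = \frac{98706}{456} = 98706 \cdot \frac{1}{456} = \frac{16451}{76}$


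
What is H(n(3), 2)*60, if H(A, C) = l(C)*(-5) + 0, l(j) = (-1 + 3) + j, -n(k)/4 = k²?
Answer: -1200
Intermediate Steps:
n(k) = -4*k²
l(j) = 2 + j
H(A, C) = -10 - 5*C (H(A, C) = (2 + C)*(-5) + 0 = (-10 - 5*C) + 0 = -10 - 5*C)
H(n(3), 2)*60 = (-10 - 5*2)*60 = (-10 - 10)*60 = -20*60 = -1200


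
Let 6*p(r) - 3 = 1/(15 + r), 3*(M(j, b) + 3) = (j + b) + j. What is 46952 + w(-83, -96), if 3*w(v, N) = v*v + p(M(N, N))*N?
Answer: 3101641/63 ≈ 49232.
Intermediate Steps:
M(j, b) = -3 + b/3 + 2*j/3 (M(j, b) = -3 + ((j + b) + j)/3 = -3 + ((b + j) + j)/3 = -3 + (b + 2*j)/3 = -3 + (b/3 + 2*j/3) = -3 + b/3 + 2*j/3)
p(r) = ½ + 1/(6*(15 + r))
w(v, N) = v²/3 + N*(37 + 3*N)/(18*(12 + N)) (w(v, N) = (v*v + ((46 + 3*(-3 + N/3 + 2*N/3))/(6*(15 + (-3 + N/3 + 2*N/3))))*N)/3 = (v² + ((46 + 3*(-3 + N))/(6*(15 + (-3 + N))))*N)/3 = (v² + ((46 + (-9 + 3*N))/(6*(12 + N)))*N)/3 = (v² + ((37 + 3*N)/(6*(12 + N)))*N)/3 = (v² + N*(37 + 3*N)/(6*(12 + N)))/3 = v²/3 + N*(37 + 3*N)/(18*(12 + N)))
46952 + w(-83, -96) = 46952 + (-96*(37 + 3*(-96)) + 6*(-83)²*(12 - 96))/(18*(12 - 96)) = 46952 + (1/18)*(-96*(37 - 288) + 6*6889*(-84))/(-84) = 46952 + (1/18)*(-1/84)*(-96*(-251) - 3472056) = 46952 + (1/18)*(-1/84)*(24096 - 3472056) = 46952 + (1/18)*(-1/84)*(-3447960) = 46952 + 143665/63 = 3101641/63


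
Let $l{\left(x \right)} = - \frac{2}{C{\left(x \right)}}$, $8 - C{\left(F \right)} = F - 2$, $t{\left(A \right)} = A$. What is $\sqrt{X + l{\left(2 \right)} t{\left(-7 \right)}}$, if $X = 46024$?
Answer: $\frac{\sqrt{184103}}{2} \approx 214.54$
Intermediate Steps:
$C{\left(F \right)} = 10 - F$ ($C{\left(F \right)} = 8 - \left(F - 2\right) = 8 - \left(-2 + F\right) = 10 - F$)
$l{\left(x \right)} = - \frac{2}{10 - x}$
$\sqrt{X + l{\left(2 \right)} t{\left(-7 \right)}} = \sqrt{46024 + \frac{2}{-10 + 2} \left(-7\right)} = \sqrt{46024 + \frac{2}{-8} \left(-7\right)} = \sqrt{46024 + 2 \left(- \frac{1}{8}\right) \left(-7\right)} = \sqrt{46024 - - \frac{7}{4}} = \sqrt{46024 + \frac{7}{4}} = \sqrt{\frac{184103}{4}} = \frac{\sqrt{184103}}{2}$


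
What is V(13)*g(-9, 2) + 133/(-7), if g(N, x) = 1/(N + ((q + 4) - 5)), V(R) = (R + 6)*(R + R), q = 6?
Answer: -285/2 ≈ -142.50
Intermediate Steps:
V(R) = 2*R*(6 + R) (V(R) = (6 + R)*(2*R) = 2*R*(6 + R))
g(N, x) = 1/(5 + N) (g(N, x) = 1/(N + ((6 + 4) - 5)) = 1/(N + (10 - 5)) = 1/(N + 5) = 1/(5 + N))
V(13)*g(-9, 2) + 133/(-7) = (2*13*(6 + 13))/(5 - 9) + 133/(-7) = (2*13*19)/(-4) + 133*(-⅐) = 494*(-¼) - 19 = -247/2 - 19 = -285/2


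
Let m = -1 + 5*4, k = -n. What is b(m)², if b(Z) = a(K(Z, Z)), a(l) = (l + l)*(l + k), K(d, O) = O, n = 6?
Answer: 244036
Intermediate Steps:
k = -6 (k = -1*6 = -6)
a(l) = 2*l*(-6 + l) (a(l) = (l + l)*(l - 6) = (2*l)*(-6 + l) = 2*l*(-6 + l))
m = 19 (m = -1 + 20 = 19)
b(Z) = 2*Z*(-6 + Z)
b(m)² = (2*19*(-6 + 19))² = (2*19*13)² = 494² = 244036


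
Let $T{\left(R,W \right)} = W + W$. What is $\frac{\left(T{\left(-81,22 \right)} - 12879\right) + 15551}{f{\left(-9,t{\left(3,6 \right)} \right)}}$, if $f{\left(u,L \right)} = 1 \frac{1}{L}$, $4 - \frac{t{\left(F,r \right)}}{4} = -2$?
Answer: $65184$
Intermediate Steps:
$T{\left(R,W \right)} = 2 W$
$t{\left(F,r \right)} = 24$ ($t{\left(F,r \right)} = 16 - -8 = 16 + 8 = 24$)
$f{\left(u,L \right)} = \frac{1}{L}$
$\frac{\left(T{\left(-81,22 \right)} - 12879\right) + 15551}{f{\left(-9,t{\left(3,6 \right)} \right)}} = \frac{\left(2 \cdot 22 - 12879\right) + 15551}{\frac{1}{24}} = \left(\left(44 - 12879\right) + 15551\right) \frac{1}{\frac{1}{24}} = \left(-12835 + 15551\right) 24 = 2716 \cdot 24 = 65184$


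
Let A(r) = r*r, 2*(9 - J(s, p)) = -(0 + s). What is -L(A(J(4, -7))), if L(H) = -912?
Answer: 912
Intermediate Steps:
J(s, p) = 9 + s/2 (J(s, p) = 9 - (-1)*(0 + s)/2 = 9 - (-1)*s/2 = 9 + s/2)
A(r) = r²
-L(A(J(4, -7))) = -1*(-912) = 912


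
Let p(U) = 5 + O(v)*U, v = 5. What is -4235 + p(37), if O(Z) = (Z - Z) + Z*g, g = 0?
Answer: -4230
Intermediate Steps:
O(Z) = 0 (O(Z) = (Z - Z) + Z*0 = 0 + 0 = 0)
p(U) = 5 (p(U) = 5 + 0*U = 5 + 0 = 5)
-4235 + p(37) = -4235 + 5 = -4230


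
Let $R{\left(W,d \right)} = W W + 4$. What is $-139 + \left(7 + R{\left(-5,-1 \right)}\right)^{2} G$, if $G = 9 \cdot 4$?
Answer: $46517$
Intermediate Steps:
$R{\left(W,d \right)} = 4 + W^{2}$ ($R{\left(W,d \right)} = W^{2} + 4 = 4 + W^{2}$)
$G = 36$
$-139 + \left(7 + R{\left(-5,-1 \right)}\right)^{2} G = -139 + \left(7 + \left(4 + \left(-5\right)^{2}\right)\right)^{2} \cdot 36 = -139 + \left(7 + \left(4 + 25\right)\right)^{2} \cdot 36 = -139 + \left(7 + 29\right)^{2} \cdot 36 = -139 + 36^{2} \cdot 36 = -139 + 1296 \cdot 36 = -139 + 46656 = 46517$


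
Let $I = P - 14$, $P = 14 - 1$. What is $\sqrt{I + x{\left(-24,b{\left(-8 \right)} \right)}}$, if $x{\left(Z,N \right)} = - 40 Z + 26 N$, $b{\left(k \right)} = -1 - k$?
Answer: $\sqrt{1141} \approx 33.779$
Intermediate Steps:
$P = 13$
$I = -1$ ($I = 13 - 14 = -1$)
$\sqrt{I + x{\left(-24,b{\left(-8 \right)} \right)}} = \sqrt{-1 + \left(\left(-40\right) \left(-24\right) + 26 \left(-1 - -8\right)\right)} = \sqrt{-1 + \left(960 + 26 \left(-1 + 8\right)\right)} = \sqrt{-1 + \left(960 + 26 \cdot 7\right)} = \sqrt{-1 + \left(960 + 182\right)} = \sqrt{-1 + 1142} = \sqrt{1141}$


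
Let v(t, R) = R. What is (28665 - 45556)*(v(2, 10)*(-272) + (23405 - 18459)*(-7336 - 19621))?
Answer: 2252111521422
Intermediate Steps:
(28665 - 45556)*(v(2, 10)*(-272) + (23405 - 18459)*(-7336 - 19621)) = (28665 - 45556)*(10*(-272) + (23405 - 18459)*(-7336 - 19621)) = -16891*(-2720 + 4946*(-26957)) = -16891*(-2720 - 133329322) = -16891*(-133332042) = 2252111521422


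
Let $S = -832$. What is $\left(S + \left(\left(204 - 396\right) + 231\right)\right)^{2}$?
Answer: $628849$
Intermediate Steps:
$\left(S + \left(\left(204 - 396\right) + 231\right)\right)^{2} = \left(-832 + \left(\left(204 - 396\right) + 231\right)\right)^{2} = \left(-832 + \left(-192 + 231\right)\right)^{2} = \left(-832 + 39\right)^{2} = \left(-793\right)^{2} = 628849$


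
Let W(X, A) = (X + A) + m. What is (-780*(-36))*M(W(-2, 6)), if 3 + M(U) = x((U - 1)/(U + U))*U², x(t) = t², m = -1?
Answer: -56160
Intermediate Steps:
W(X, A) = -1 + A + X (W(X, A) = (X + A) - 1 = (A + X) - 1 = -1 + A + X)
M(U) = -3 + (-1 + U)²/4 (M(U) = -3 + ((U - 1)/(U + U))²*U² = -3 + ((-1 + U)/((2*U)))²*U² = -3 + ((-1 + U)*(1/(2*U)))²*U² = -3 + ((-1 + U)/(2*U))²*U² = -3 + ((-1 + U)²/(4*U²))*U² = -3 + (-1 + U)²/4)
(-780*(-36))*M(W(-2, 6)) = (-780*(-36))*(-3 + (-1 + (-1 + 6 - 2))²/4) = 28080*(-3 + (-1 + 3)²/4) = 28080*(-3 + (¼)*2²) = 28080*(-3 + (¼)*4) = 28080*(-3 + 1) = 28080*(-2) = -56160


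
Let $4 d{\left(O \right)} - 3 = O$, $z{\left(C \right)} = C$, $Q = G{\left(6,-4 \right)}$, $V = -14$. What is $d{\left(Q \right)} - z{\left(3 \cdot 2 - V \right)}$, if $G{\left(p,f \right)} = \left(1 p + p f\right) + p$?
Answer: $- \frac{89}{4} \approx -22.25$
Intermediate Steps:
$G{\left(p,f \right)} = 2 p + f p$ ($G{\left(p,f \right)} = \left(p + f p\right) + p = 2 p + f p$)
$Q = -12$ ($Q = 6 \left(2 - 4\right) = 6 \left(-2\right) = -12$)
$d{\left(O \right)} = \frac{3}{4} + \frac{O}{4}$
$d{\left(Q \right)} - z{\left(3 \cdot 2 - V \right)} = \left(\frac{3}{4} + \frac{1}{4} \left(-12\right)\right) - \left(3 \cdot 2 - -14\right) = \left(\frac{3}{4} - 3\right) - \left(6 + 14\right) = - \frac{9}{4} - 20 = - \frac{89}{4}$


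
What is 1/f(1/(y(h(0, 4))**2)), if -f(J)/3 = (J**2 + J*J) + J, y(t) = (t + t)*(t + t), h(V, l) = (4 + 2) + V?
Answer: -71663616/10369 ≈ -6911.3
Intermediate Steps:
h(V, l) = 6 + V
y(t) = 4*t**2 (y(t) = (2*t)*(2*t) = 4*t**2)
f(J) = -6*J**2 - 3*J (f(J) = -3*((J**2 + J*J) + J) = -3*((J**2 + J**2) + J) = -3*(2*J**2 + J) = -3*(J + 2*J**2) = -6*J**2 - 3*J)
1/f(1/(y(h(0, 4))**2)) = 1/(-3*(1 + 2/((4*(6 + 0)**2)**2))/((4*(6 + 0)**2)**2)) = 1/(-3*(1 + 2/((4*6**2)**2))/((4*6**2)**2)) = 1/(-3*(1 + 2/((4*36)**2))/((4*36)**2)) = 1/(-3*(1 + 2/(144**2))/(144**2)) = 1/(-3*(1 + 2/20736)/20736) = 1/(-3*1/20736*(1 + 2*(1/20736))) = 1/(-3*1/20736*(1 + 1/10368)) = 1/(-3*1/20736*10369/10368) = 1/(-10369/71663616) = -71663616/10369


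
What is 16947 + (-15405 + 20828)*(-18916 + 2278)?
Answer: -90210927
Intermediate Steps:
16947 + (-15405 + 20828)*(-18916 + 2278) = 16947 + 5423*(-16638) = 16947 - 90227874 = -90210927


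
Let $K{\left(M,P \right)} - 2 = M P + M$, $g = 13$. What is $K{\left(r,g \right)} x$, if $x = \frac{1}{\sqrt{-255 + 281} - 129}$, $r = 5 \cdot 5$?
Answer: $- \frac{45408}{16615} - \frac{352 \sqrt{26}}{16615} \approx -2.841$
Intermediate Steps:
$r = 25$
$K{\left(M,P \right)} = 2 + M + M P$ ($K{\left(M,P \right)} = 2 + \left(M P + M\right) = 2 + \left(M + M P\right) = 2 + M + M P$)
$x = \frac{1}{-129 + \sqrt{26}}$ ($x = \frac{1}{\sqrt{26} - 129} = \frac{1}{-129 + \sqrt{26}} \approx -0.008071$)
$K{\left(r,g \right)} x = \left(2 + 25 + 25 \cdot 13\right) \left(- \frac{129}{16615} - \frac{\sqrt{26}}{16615}\right) = \left(2 + 25 + 325\right) \left(- \frac{129}{16615} - \frac{\sqrt{26}}{16615}\right) = 352 \left(- \frac{129}{16615} - \frac{\sqrt{26}}{16615}\right) = - \frac{45408}{16615} - \frac{352 \sqrt{26}}{16615}$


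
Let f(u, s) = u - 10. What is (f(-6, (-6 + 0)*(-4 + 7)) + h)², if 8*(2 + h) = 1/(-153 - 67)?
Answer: 1003685761/3097600 ≈ 324.02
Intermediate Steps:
f(u, s) = -10 + u
h = -3521/1760 (h = -2 + 1/(8*(-153 - 67)) = -2 + (⅛)/(-220) = -2 + (⅛)*(-1/220) = -2 - 1/1760 = -3521/1760 ≈ -2.0006)
(f(-6, (-6 + 0)*(-4 + 7)) + h)² = ((-10 - 6) - 3521/1760)² = (-16 - 3521/1760)² = (-31681/1760)² = 1003685761/3097600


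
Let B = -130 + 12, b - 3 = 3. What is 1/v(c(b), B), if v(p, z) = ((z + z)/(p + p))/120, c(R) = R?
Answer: -360/59 ≈ -6.1017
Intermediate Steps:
b = 6 (b = 3 + 3 = 6)
B = -118
v(p, z) = z/(120*p) (v(p, z) = ((2*z)/((2*p)))*(1/120) = ((2*z)*(1/(2*p)))*(1/120) = (z/p)*(1/120) = z/(120*p))
1/v(c(b), B) = 1/((1/120)*(-118)/6) = 1/((1/120)*(-118)*(⅙)) = 1/(-59/360) = -360/59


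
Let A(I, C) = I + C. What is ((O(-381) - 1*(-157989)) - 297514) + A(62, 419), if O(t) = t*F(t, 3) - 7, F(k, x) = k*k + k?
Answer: -55300231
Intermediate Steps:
A(I, C) = C + I
F(k, x) = k + k**2 (F(k, x) = k**2 + k = k + k**2)
O(t) = -7 + t**2*(1 + t) (O(t) = t*(t*(1 + t)) - 7 = t**2*(1 + t) - 7 = -7 + t**2*(1 + t))
((O(-381) - 1*(-157989)) - 297514) + A(62, 419) = (((-7 + (-381)**2*(1 - 381)) - 1*(-157989)) - 297514) + (419 + 62) = (((-7 + 145161*(-380)) + 157989) - 297514) + 481 = (((-7 - 55161180) + 157989) - 297514) + 481 = ((-55161187 + 157989) - 297514) + 481 = (-55003198 - 297514) + 481 = -55300712 + 481 = -55300231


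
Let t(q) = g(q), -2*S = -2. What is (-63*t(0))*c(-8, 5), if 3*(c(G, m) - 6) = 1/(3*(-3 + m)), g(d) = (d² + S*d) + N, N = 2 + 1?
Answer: -2289/2 ≈ -1144.5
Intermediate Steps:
S = 1 (S = -½*(-2) = 1)
N = 3
g(d) = 3 + d + d² (g(d) = (d² + 1*d) + 3 = (d² + d) + 3 = (d + d²) + 3 = 3 + d + d²)
t(q) = 3 + q + q²
c(G, m) = 6 + 1/(3*(-9 + 3*m)) (c(G, m) = 6 + 1/(3*((3*(-3 + m)))) = 6 + 1/(3*(-9 + 3*m)))
(-63*t(0))*c(-8, 5) = (-63*(3 + 0 + 0²))*((-161 + 54*5)/(9*(-3 + 5))) = (-63*(3 + 0 + 0))*((⅑)*(-161 + 270)/2) = (-63*3)*((⅑)*(½)*109) = -189*109/18 = -2289/2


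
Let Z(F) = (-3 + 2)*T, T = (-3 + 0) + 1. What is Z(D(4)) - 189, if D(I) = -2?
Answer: -187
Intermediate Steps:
T = -2 (T = -3 + 1 = -2)
Z(F) = 2 (Z(F) = (-3 + 2)*(-2) = -1*(-2) = 2)
Z(D(4)) - 189 = 2 - 189 = -187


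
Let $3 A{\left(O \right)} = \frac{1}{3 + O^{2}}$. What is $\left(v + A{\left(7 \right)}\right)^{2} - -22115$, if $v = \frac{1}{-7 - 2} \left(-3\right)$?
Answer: $\frac{538193449}{24336} \approx 22115.0$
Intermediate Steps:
$v = \frac{1}{3}$ ($v = \frac{1}{-9} \left(-3\right) = \left(- \frac{1}{9}\right) \left(-3\right) = \frac{1}{3} \approx 0.33333$)
$A{\left(O \right)} = \frac{1}{3 \left(3 + O^{2}\right)}$
$\left(v + A{\left(7 \right)}\right)^{2} - -22115 = \left(\frac{1}{3} + \frac{1}{3 \left(3 + 7^{2}\right)}\right)^{2} - -22115 = \left(\frac{1}{3} + \frac{1}{3 \left(3 + 49\right)}\right)^{2} + 22115 = \left(\frac{1}{3} + \frac{1}{3 \cdot 52}\right)^{2} + 22115 = \left(\frac{1}{3} + \frac{1}{3} \cdot \frac{1}{52}\right)^{2} + 22115 = \left(\frac{1}{3} + \frac{1}{156}\right)^{2} + 22115 = \left(\frac{53}{156}\right)^{2} + 22115 = \frac{2809}{24336} + 22115 = \frac{538193449}{24336}$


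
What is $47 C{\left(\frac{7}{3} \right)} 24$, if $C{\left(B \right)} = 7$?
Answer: $7896$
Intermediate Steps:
$47 C{\left(\frac{7}{3} \right)} 24 = 47 \cdot 7 \cdot 24 = 329 \cdot 24 = 7896$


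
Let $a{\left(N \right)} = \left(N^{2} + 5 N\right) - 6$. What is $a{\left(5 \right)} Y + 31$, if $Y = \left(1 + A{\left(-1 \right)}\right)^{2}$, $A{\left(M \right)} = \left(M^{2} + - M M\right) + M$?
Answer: $31$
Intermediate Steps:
$A{\left(M \right)} = M$ ($A{\left(M \right)} = \left(M^{2} - M^{2}\right) + M = 0 + M = M$)
$a{\left(N \right)} = -6 + N^{2} + 5 N$
$Y = 0$ ($Y = \left(1 - 1\right)^{2} = 0^{2} = 0$)
$a{\left(5 \right)} Y + 31 = \left(-6 + 5^{2} + 5 \cdot 5\right) 0 + 31 = \left(-6 + 25 + 25\right) 0 + 31 = 44 \cdot 0 + 31 = 0 + 31 = 31$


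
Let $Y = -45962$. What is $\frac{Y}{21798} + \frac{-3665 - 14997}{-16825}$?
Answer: $- \frac{26179741}{26196525} \approx -0.99936$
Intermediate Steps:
$\frac{Y}{21798} + \frac{-3665 - 14997}{-16825} = - \frac{45962}{21798} + \frac{-3665 - 14997}{-16825} = \left(-45962\right) \frac{1}{21798} - - \frac{18662}{16825} = - \frac{3283}{1557} + \frac{18662}{16825} = - \frac{26179741}{26196525}$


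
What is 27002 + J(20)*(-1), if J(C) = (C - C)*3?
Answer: 27002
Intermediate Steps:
J(C) = 0 (J(C) = 0*3 = 0)
27002 + J(20)*(-1) = 27002 + 0*(-1) = 27002 + 0 = 27002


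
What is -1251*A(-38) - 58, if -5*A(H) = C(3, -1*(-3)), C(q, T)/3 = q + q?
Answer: 22228/5 ≈ 4445.6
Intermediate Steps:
C(q, T) = 6*q (C(q, T) = 3*(q + q) = 3*(2*q) = 6*q)
A(H) = -18/5 (A(H) = -6*3/5 = -1/5*18 = -18/5)
-1251*A(-38) - 58 = -1251*(-18/5) - 58 = 22518/5 - 58 = 22228/5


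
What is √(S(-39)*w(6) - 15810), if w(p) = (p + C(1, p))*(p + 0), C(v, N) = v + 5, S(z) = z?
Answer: I*√18618 ≈ 136.45*I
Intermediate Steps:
C(v, N) = 5 + v
w(p) = p*(6 + p) (w(p) = (p + (5 + 1))*(p + 0) = (p + 6)*p = (6 + p)*p = p*(6 + p))
√(S(-39)*w(6) - 15810) = √(-234*(6 + 6) - 15810) = √(-234*12 - 15810) = √(-39*72 - 15810) = √(-2808 - 15810) = √(-18618) = I*√18618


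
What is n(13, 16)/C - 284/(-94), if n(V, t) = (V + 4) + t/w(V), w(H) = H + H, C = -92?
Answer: 159069/56212 ≈ 2.8298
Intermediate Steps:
w(H) = 2*H
n(V, t) = 4 + V + t/(2*V) (n(V, t) = (V + 4) + t/((2*V)) = (4 + V) + t*(1/(2*V)) = (4 + V) + t/(2*V) = 4 + V + t/(2*V))
n(13, 16)/C - 284/(-94) = (4 + 13 + (1/2)*16/13)/(-92) - 284/(-94) = (4 + 13 + (1/2)*16*(1/13))*(-1/92) - 284*(-1/94) = (4 + 13 + 8/13)*(-1/92) + 142/47 = (229/13)*(-1/92) + 142/47 = -229/1196 + 142/47 = 159069/56212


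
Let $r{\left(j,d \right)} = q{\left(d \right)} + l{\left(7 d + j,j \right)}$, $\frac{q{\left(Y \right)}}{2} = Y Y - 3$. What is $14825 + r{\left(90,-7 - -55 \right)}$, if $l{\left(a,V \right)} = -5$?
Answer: $19422$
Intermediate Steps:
$q{\left(Y \right)} = -6 + 2 Y^{2}$ ($q{\left(Y \right)} = 2 \left(Y Y - 3\right) = 2 \left(Y^{2} - 3\right) = 2 \left(-3 + Y^{2}\right) = -6 + 2 Y^{2}$)
$r{\left(j,d \right)} = -11 + 2 d^{2}$ ($r{\left(j,d \right)} = \left(-6 + 2 d^{2}\right) - 5 = -11 + 2 d^{2}$)
$14825 + r{\left(90,-7 - -55 \right)} = 14825 - \left(11 - 2 \left(-7 - -55\right)^{2}\right) = 14825 - \left(11 - 2 \left(-7 + 55\right)^{2}\right) = 14825 - \left(11 - 2 \cdot 48^{2}\right) = 14825 + \left(-11 + 2 \cdot 2304\right) = 14825 + \left(-11 + 4608\right) = 14825 + 4597 = 19422$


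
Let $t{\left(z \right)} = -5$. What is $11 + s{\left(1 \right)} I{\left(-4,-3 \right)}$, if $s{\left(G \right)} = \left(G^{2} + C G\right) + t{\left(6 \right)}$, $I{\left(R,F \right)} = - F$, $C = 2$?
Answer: $5$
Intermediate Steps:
$s{\left(G \right)} = -5 + G^{2} + 2 G$ ($s{\left(G \right)} = \left(G^{2} + 2 G\right) - 5 = -5 + G^{2} + 2 G$)
$11 + s{\left(1 \right)} I{\left(-4,-3 \right)} = 11 + \left(-5 + 1^{2} + 2 \cdot 1\right) \left(\left(-1\right) \left(-3\right)\right) = 11 + \left(-5 + 1 + 2\right) 3 = 11 - 6 = 5$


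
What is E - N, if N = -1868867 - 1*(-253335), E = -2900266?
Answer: -1284734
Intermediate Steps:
N = -1615532 (N = -1868867 + 253335 = -1615532)
E - N = -2900266 - 1*(-1615532) = -2900266 + 1615532 = -1284734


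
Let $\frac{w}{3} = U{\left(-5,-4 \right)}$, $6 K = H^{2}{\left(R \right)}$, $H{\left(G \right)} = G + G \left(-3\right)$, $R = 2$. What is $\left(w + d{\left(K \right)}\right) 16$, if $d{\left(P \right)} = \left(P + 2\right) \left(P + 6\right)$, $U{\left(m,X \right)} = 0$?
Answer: $\frac{5824}{9} \approx 647.11$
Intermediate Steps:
$H{\left(G \right)} = - 2 G$ ($H{\left(G \right)} = G - 3 G = - 2 G$)
$K = \frac{8}{3}$ ($K = \frac{\left(\left(-2\right) 2\right)^{2}}{6} = \frac{\left(-4\right)^{2}}{6} = \frac{1}{6} \cdot 16 = \frac{8}{3} \approx 2.6667$)
$w = 0$ ($w = 3 \cdot 0 = 0$)
$d{\left(P \right)} = \left(2 + P\right) \left(6 + P\right)$
$\left(w + d{\left(K \right)}\right) 16 = \left(0 + \left(12 + \left(\frac{8}{3}\right)^{2} + 8 \cdot \frac{8}{3}\right)\right) 16 = \left(0 + \left(12 + \frac{64}{9} + \frac{64}{3}\right)\right) 16 = \left(0 + \frac{364}{9}\right) 16 = \frac{364}{9} \cdot 16 = \frac{5824}{9}$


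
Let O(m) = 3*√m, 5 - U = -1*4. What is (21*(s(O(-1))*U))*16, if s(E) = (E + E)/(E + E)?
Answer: 3024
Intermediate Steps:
U = 9 (U = 5 - (-1)*4 = 5 - 1*(-4) = 5 + 4 = 9)
s(E) = 1 (s(E) = (2*E)/((2*E)) = (2*E)*(1/(2*E)) = 1)
(21*(s(O(-1))*U))*16 = (21*(1*9))*16 = (21*9)*16 = 189*16 = 3024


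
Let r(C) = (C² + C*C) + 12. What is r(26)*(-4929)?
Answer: -6723156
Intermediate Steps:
r(C) = 12 + 2*C² (r(C) = (C² + C²) + 12 = 2*C² + 12 = 12 + 2*C²)
r(26)*(-4929) = (12 + 2*26²)*(-4929) = (12 + 2*676)*(-4929) = (12 + 1352)*(-4929) = 1364*(-4929) = -6723156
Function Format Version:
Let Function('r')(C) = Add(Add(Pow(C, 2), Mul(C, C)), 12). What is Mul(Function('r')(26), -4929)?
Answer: -6723156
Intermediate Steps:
Function('r')(C) = Add(12, Mul(2, Pow(C, 2))) (Function('r')(C) = Add(Add(Pow(C, 2), Pow(C, 2)), 12) = Add(Mul(2, Pow(C, 2)), 12) = Add(12, Mul(2, Pow(C, 2))))
Mul(Function('r')(26), -4929) = Mul(Add(12, Mul(2, Pow(26, 2))), -4929) = Mul(Add(12, Mul(2, 676)), -4929) = Mul(Add(12, 1352), -4929) = Mul(1364, -4929) = -6723156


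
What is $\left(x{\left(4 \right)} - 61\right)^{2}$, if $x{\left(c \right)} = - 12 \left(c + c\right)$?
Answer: $24649$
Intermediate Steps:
$x{\left(c \right)} = - 24 c$ ($x{\left(c \right)} = - 12 \cdot 2 c = - 24 c$)
$\left(x{\left(4 \right)} - 61\right)^{2} = \left(\left(-24\right) 4 - 61\right)^{2} = \left(-96 - 61\right)^{2} = \left(-157\right)^{2} = 24649$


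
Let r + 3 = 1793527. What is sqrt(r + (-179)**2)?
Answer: sqrt(1825565) ≈ 1351.1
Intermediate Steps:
r = 1793524 (r = -3 + 1793527 = 1793524)
sqrt(r + (-179)**2) = sqrt(1793524 + (-179)**2) = sqrt(1793524 + 32041) = sqrt(1825565)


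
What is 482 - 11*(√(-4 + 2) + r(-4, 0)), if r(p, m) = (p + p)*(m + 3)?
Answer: 746 - 11*I*√2 ≈ 746.0 - 15.556*I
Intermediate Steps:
r(p, m) = 2*p*(3 + m) (r(p, m) = (2*p)*(3 + m) = 2*p*(3 + m))
482 - 11*(√(-4 + 2) + r(-4, 0)) = 482 - 11*(√(-4 + 2) + 2*(-4)*(3 + 0)) = 482 - 11*(√(-2) + 2*(-4)*3) = 482 - 11*(I*√2 - 24) = 482 - 11*(-24 + I*√2) = 482 - (-264 + 11*I*√2) = 482 + (264 - 11*I*√2) = 746 - 11*I*√2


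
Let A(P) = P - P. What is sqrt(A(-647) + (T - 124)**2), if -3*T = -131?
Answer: 241/3 ≈ 80.333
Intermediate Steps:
T = 131/3 (T = -1/3*(-131) = 131/3 ≈ 43.667)
A(P) = 0
sqrt(A(-647) + (T - 124)**2) = sqrt(0 + (131/3 - 124)**2) = sqrt(0 + (-241/3)**2) = sqrt(0 + 58081/9) = sqrt(58081/9) = 241/3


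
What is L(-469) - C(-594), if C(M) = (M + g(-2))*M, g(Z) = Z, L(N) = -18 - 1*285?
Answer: -354327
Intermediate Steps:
L(N) = -303 (L(N) = -18 - 285 = -303)
C(M) = M*(-2 + M) (C(M) = (M - 2)*M = (-2 + M)*M = M*(-2 + M))
L(-469) - C(-594) = -303 - (-594)*(-2 - 594) = -303 - (-594)*(-596) = -303 - 1*354024 = -303 - 354024 = -354327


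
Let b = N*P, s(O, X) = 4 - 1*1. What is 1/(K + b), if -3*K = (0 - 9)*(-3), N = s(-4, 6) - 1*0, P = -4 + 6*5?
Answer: 1/69 ≈ 0.014493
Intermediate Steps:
s(O, X) = 3 (s(O, X) = 4 - 1 = 3)
P = 26 (P = -4 + 30 = 26)
N = 3 (N = 3 - 1*0 = 3 + 0 = 3)
b = 78 (b = 3*26 = 78)
K = -9 (K = -(0 - 9)*(-3)/3 = -(-3)*(-3) = -1/3*27 = -9)
1/(K + b) = 1/(-9 + 78) = 1/69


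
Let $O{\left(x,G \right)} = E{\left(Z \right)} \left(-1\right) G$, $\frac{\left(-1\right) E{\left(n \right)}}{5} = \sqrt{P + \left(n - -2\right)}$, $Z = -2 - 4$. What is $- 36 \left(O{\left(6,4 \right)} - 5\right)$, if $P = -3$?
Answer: $180 - 720 i \sqrt{7} \approx 180.0 - 1904.9 i$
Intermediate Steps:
$Z = -6$
$E{\left(n \right)} = - 5 \sqrt{-1 + n}$ ($E{\left(n \right)} = - 5 \sqrt{-3 + \left(n - -2\right)} = - 5 \sqrt{-3 + \left(n + 2\right)} = - 5 \sqrt{-3 + \left(2 + n\right)} = - 5 \sqrt{-1 + n}$)
$O{\left(x,G \right)} = 5 i G \sqrt{7}$ ($O{\left(x,G \right)} = - 5 \sqrt{-1 - 6} \left(-1\right) G = - 5 \sqrt{-7} \left(-1\right) G = - 5 i \sqrt{7} \left(-1\right) G = 5 i \sqrt{7} G = 5 i G \sqrt{7}$)
$- 36 \left(O{\left(6,4 \right)} - 5\right) = - 36 \left(5 i 4 \sqrt{7} - 5\right) = - 36 \left(20 i \sqrt{7} - 5\right) = - 36 \left(-5 + 20 i \sqrt{7}\right) = 180 - 720 i \sqrt{7}$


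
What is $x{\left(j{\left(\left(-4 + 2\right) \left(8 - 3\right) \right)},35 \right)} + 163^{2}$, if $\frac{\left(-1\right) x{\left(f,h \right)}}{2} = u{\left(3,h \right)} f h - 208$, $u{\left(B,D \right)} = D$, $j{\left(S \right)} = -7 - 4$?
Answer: $53935$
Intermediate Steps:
$j{\left(S \right)} = -11$
$x{\left(f,h \right)} = 416 - 2 f h^{2}$ ($x{\left(f,h \right)} = - 2 \left(h f h - 208\right) = - 2 \left(f h h - 208\right) = - 2 \left(f h^{2} - 208\right) = - 2 \left(-208 + f h^{2}\right) = 416 - 2 f h^{2}$)
$x{\left(j{\left(\left(-4 + 2\right) \left(8 - 3\right) \right)},35 \right)} + 163^{2} = \left(416 - - 22 \cdot 35^{2}\right) + 163^{2} = \left(416 - \left(-22\right) 1225\right) + 26569 = \left(416 + 26950\right) + 26569 = 27366 + 26569 = 53935$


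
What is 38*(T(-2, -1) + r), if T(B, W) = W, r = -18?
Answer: -722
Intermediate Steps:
38*(T(-2, -1) + r) = 38*(-1 - 18) = 38*(-19) = -722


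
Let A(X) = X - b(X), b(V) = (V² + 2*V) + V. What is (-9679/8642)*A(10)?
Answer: 580740/4321 ≈ 134.40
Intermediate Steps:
b(V) = V² + 3*V
A(X) = X - X*(3 + X)
(-9679/8642)*A(10) = (-9679/8642)*(10*(-2 - 1*10)) = (-9679*1/8642)*(10*(-2 - 10)) = -48395*(-12)/4321 = -9679/8642*(-120) = 580740/4321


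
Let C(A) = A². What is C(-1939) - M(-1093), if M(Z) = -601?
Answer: 3760322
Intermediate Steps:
C(-1939) - M(-1093) = (-1939)² - 1*(-601) = 3759721 + 601 = 3760322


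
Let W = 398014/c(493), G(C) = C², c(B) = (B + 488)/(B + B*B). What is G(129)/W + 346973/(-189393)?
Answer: -33630085577821471/18358455454488084 ≈ -1.8319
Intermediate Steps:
c(B) = (488 + B)/(B + B²)
W = 96933125588/981 (W = 398014/(((488 + 493)/(493*(1 + 493)))) = 398014/(((1/493)*981/494)) = 398014/(((1/493)*(1/494)*981)) = 398014/(981/243542) = 398014*(243542/981) = 96933125588/981 ≈ 9.8810e+7)
G(129)/W + 346973/(-189393) = 129²/(96933125588/981) + 346973/(-189393) = 16641*(981/96933125588) + 346973*(-1/189393) = 16324821/96933125588 - 346973/189393 = -33630085577821471/18358455454488084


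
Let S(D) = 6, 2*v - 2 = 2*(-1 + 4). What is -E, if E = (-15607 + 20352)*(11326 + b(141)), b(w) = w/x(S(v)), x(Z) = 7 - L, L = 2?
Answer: -53875679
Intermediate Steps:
v = 4 (v = 1 + (2*(-1 + 4))/2 = 1 + (2*3)/2 = 1 + (1/2)*6 = 1 + 3 = 4)
x(Z) = 5 (x(Z) = 7 - 1*2 = 7 - 2 = 5)
b(w) = w/5
E = 53875679 (E = (-15607 + 20352)*(11326 + (1/5)*141) = 4745*(11326 + 141/5) = 4745*(56771/5) = 53875679)
-E = -1*53875679 = -53875679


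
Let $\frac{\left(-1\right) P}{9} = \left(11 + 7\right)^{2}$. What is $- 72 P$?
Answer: $209952$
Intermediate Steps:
$P = -2916$ ($P = - 9 \left(11 + 7\right)^{2} = - 9 \cdot 18^{2} = \left(-9\right) 324 = -2916$)
$- 72 P = \left(-72\right) \left(-2916\right) = 209952$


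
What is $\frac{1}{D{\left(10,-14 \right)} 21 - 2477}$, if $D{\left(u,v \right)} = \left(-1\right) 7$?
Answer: $- \frac{1}{2624} \approx -0.0003811$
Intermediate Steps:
$D{\left(u,v \right)} = -7$
$\frac{1}{D{\left(10,-14 \right)} 21 - 2477} = \frac{1}{\left(-7\right) 21 - 2477} = \frac{1}{-147 - 2477} = \frac{1}{-2624} = - \frac{1}{2624}$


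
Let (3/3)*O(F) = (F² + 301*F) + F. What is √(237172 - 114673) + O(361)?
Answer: 239343 + 3*√13611 ≈ 2.3969e+5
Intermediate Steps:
O(F) = F² + 302*F (O(F) = (F² + 301*F) + F = F² + 302*F)
√(237172 - 114673) + O(361) = √(237172 - 114673) + 361*(302 + 361) = √122499 + 361*663 = 3*√13611 + 239343 = 239343 + 3*√13611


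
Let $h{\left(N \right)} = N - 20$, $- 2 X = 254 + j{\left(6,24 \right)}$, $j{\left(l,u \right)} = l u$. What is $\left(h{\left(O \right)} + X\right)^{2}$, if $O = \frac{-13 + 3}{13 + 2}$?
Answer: $\frac{434281}{9} \approx 48253.0$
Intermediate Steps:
$X = -199$ ($X = - \frac{254 + 6 \cdot 24}{2} = - \frac{254 + 144}{2} = \left(- \frac{1}{2}\right) 398 = -199$)
$O = - \frac{2}{3}$ ($O = - \frac{10}{15} = \left(-10\right) \frac{1}{15} = - \frac{2}{3} \approx -0.66667$)
$h{\left(N \right)} = -20 + N$ ($h{\left(N \right)} = N - 20 = -20 + N$)
$\left(h{\left(O \right)} + X\right)^{2} = \left(\left(-20 - \frac{2}{3}\right) - 199\right)^{2} = \left(- \frac{62}{3} - 199\right)^{2} = \left(- \frac{659}{3}\right)^{2} = \frac{434281}{9}$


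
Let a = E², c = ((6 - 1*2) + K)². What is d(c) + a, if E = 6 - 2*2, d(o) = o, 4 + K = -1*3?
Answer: 13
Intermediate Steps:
K = -7 (K = -4 - 1*3 = -4 - 3 = -7)
c = 9 (c = ((6 - 1*2) - 7)² = ((6 - 2) - 7)² = (4 - 7)² = (-3)² = 9)
E = 2 (E = 6 - 4 = 2)
a = 4 (a = 2² = 4)
d(c) + a = 9 + 4 = 13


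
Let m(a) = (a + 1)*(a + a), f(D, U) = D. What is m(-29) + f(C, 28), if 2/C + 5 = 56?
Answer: 82826/51 ≈ 1624.0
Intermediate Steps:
C = 2/51 (C = 2/(-5 + 56) = 2/51 ≈ 0.039216)
m(a) = 2*a*(1 + a) (m(a) = (1 + a)*(2*a) = 2*a*(1 + a))
m(-29) + f(C, 28) = 2*(-29)*(1 - 29) + 2/51 = 2*(-29)*(-28) + 2/51 = 1624 + 2/51 = 82826/51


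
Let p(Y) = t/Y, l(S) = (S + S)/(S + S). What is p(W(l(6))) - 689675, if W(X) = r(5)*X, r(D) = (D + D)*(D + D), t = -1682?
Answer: -34484591/50 ≈ -6.8969e+5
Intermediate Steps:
l(S) = 1 (l(S) = (2*S)/((2*S)) = (2*S)*(1/(2*S)) = 1)
r(D) = 4*D**2 (r(D) = (2*D)*(2*D) = 4*D**2)
W(X) = 100*X (W(X) = (4*5**2)*X = (4*25)*X = 100*X)
p(Y) = -1682/Y
p(W(l(6))) - 689675 = -1682/(100*1) - 689675 = -1682/100 - 689675 = -1682*1/100 - 689675 = -841/50 - 689675 = -34484591/50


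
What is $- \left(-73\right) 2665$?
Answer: $194545$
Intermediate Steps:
$- \left(-73\right) 2665 = \left(-1\right) \left(-194545\right) = 194545$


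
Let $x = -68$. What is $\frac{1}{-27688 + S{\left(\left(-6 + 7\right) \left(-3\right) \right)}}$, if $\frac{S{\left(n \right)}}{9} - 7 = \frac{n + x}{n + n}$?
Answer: $- \frac{2}{55037} \approx -3.6339 \cdot 10^{-5}$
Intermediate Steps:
$S{\left(n \right)} = 63 + \frac{9 \left(-68 + n\right)}{2 n}$ ($S{\left(n \right)} = 63 + 9 \frac{n - 68}{n + n} = 63 + 9 \frac{-68 + n}{2 n} = 63 + \frac{9 \left(-68 + n\right)}{2 n}$)
$\frac{1}{-27688 + S{\left(\left(-6 + 7\right) \left(-3\right) \right)}} = \frac{1}{-27688 - \left(- \frac{135}{2} + \frac{306}{\left(-6 + 7\right) \left(-3\right)}\right)} = \frac{1}{-27688 - \left(- \frac{135}{2} + \frac{306}{1 \left(-3\right)}\right)} = \frac{1}{-27688 - \left(- \frac{135}{2} + \frac{306}{-3}\right)} = \frac{1}{-27688 + \left(\frac{135}{2} - -102\right)} = \frac{1}{-27688 + \left(\frac{135}{2} + 102\right)} = \frac{1}{-27688 + \frac{339}{2}} = \frac{1}{- \frac{55037}{2}} = - \frac{2}{55037}$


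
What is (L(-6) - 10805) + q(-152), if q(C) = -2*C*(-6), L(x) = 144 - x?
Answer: -12479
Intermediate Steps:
q(C) = 12*C
(L(-6) - 10805) + q(-152) = ((144 - 1*(-6)) - 10805) + 12*(-152) = ((144 + 6) - 10805) - 1824 = (150 - 10805) - 1824 = -10655 - 1824 = -12479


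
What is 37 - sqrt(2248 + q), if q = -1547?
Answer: 37 - sqrt(701) ≈ 10.524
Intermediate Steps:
37 - sqrt(2248 + q) = 37 - sqrt(2248 - 1547) = 37 - sqrt(701)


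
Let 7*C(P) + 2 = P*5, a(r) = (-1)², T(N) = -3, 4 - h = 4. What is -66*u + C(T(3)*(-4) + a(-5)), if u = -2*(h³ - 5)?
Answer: -651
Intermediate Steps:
h = 0 (h = 4 - 1*4 = 4 - 4 = 0)
a(r) = 1
u = 10 (u = -2*(0³ - 5) = -2*(0 - 5) = -2*(-5) = 10)
C(P) = -2/7 + 5*P/7 (C(P) = -2/7 + (P*5)/7 = -2/7 + (5*P)/7 = -2/7 + 5*P/7)
-66*u + C(T(3)*(-4) + a(-5)) = -66*10 + (-2/7 + 5*(-3*(-4) + 1)/7) = -660 + (-2/7 + 5*(12 + 1)/7) = -660 + (-2/7 + (5/7)*13) = -660 + (-2/7 + 65/7) = -660 + 9 = -651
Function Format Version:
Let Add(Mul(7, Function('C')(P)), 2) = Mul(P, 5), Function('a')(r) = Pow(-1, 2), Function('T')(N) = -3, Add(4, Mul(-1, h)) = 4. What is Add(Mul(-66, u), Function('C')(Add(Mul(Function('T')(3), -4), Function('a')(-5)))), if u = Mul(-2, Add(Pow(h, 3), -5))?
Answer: -651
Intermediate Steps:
h = 0 (h = Add(4, Mul(-1, 4)) = Add(4, -4) = 0)
Function('a')(r) = 1
u = 10 (u = Mul(-2, Add(Pow(0, 3), -5)) = Mul(-2, Add(0, -5)) = Mul(-2, -5) = 10)
Function('C')(P) = Add(Rational(-2, 7), Mul(Rational(5, 7), P)) (Function('C')(P) = Add(Rational(-2, 7), Mul(Rational(1, 7), Mul(P, 5))) = Add(Rational(-2, 7), Mul(Rational(1, 7), Mul(5, P))) = Add(Rational(-2, 7), Mul(Rational(5, 7), P)))
Add(Mul(-66, u), Function('C')(Add(Mul(Function('T')(3), -4), Function('a')(-5)))) = Add(Mul(-66, 10), Add(Rational(-2, 7), Mul(Rational(5, 7), Add(Mul(-3, -4), 1)))) = Add(-660, Add(Rational(-2, 7), Mul(Rational(5, 7), Add(12, 1)))) = Add(-660, Add(Rational(-2, 7), Mul(Rational(5, 7), 13))) = Add(-660, Add(Rational(-2, 7), Rational(65, 7))) = Add(-660, 9) = -651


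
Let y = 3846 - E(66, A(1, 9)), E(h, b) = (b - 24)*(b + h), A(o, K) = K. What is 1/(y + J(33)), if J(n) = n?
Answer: 1/5004 ≈ 0.00019984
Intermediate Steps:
E(h, b) = (-24 + b)*(b + h)
y = 4971 (y = 3846 - (9² - 24*9 - 24*66 + 9*66) = 3846 - (81 - 216 - 1584 + 594) = 3846 - 1*(-1125) = 3846 + 1125 = 4971)
1/(y + J(33)) = 1/(4971 + 33) = 1/5004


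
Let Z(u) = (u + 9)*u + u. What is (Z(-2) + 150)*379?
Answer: 50786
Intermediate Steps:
Z(u) = u + u*(9 + u) (Z(u) = (9 + u)*u + u = u*(9 + u) + u = u + u*(9 + u))
(Z(-2) + 150)*379 = (-2*(10 - 2) + 150)*379 = (-2*8 + 150)*379 = (-16 + 150)*379 = 134*379 = 50786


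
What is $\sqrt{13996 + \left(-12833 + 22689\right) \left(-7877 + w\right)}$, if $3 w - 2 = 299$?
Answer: $\frac{2 i \sqrt{172423869}}{3} \approx 8754.0 i$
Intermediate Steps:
$w = \frac{301}{3}$ ($w = \frac{2}{3} + \frac{1}{3} \cdot 299 = \frac{2}{3} + \frac{299}{3} = \frac{301}{3} \approx 100.33$)
$\sqrt{13996 + \left(-12833 + 22689\right) \left(-7877 + w\right)} = \sqrt{13996 + \left(-12833 + 22689\right) \left(-7877 + \frac{301}{3}\right)} = \sqrt{13996 + 9856 \left(- \frac{23330}{3}\right)} = \sqrt{13996 - \frac{229940480}{3}} = \sqrt{- \frac{229898492}{3}} = \frac{2 i \sqrt{172423869}}{3}$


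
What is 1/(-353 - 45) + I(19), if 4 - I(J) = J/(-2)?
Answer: 2686/199 ≈ 13.497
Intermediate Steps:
I(J) = 4 + J/2 (I(J) = 4 - J/(-2) = 4 - J*(-1)/2 = 4 - (-1)*J/2 = 4 + J/2)
1/(-353 - 45) + I(19) = 1/(-353 - 45) + (4 + (1/2)*19) = 1/(-398) + (4 + 19/2) = -1/398 + 27/2 = 2686/199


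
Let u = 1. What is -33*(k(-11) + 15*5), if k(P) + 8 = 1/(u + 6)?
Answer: -15510/7 ≈ -2215.7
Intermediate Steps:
k(P) = -55/7 (k(P) = -8 + 1/(1 + 6) = -8 + 1/7 = -8 + ⅐ = -55/7)
-33*(k(-11) + 15*5) = -33*(-55/7 + 15*5) = -33*(-55/7 + 75) = -33*470/7 = -15510/7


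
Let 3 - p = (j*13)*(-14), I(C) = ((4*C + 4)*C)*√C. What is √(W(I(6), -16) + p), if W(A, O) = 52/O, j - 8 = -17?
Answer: I*√6553/2 ≈ 40.475*I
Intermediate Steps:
j = -9 (j = 8 - 17 = -9)
I(C) = C^(3/2)*(4 + 4*C) (I(C) = ((4 + 4*C)*C)*√C = (C*(4 + 4*C))*√C = C^(3/2)*(4 + 4*C))
p = -1635 (p = 3 - (-9*13)*(-14) = 3 - (-117)*(-14) = 3 - 1*1638 = 3 - 1638 = -1635)
√(W(I(6), -16) + p) = √(52/(-16) - 1635) = √(52*(-1/16) - 1635) = √(-13/4 - 1635) = √(-6553/4) = I*√6553/2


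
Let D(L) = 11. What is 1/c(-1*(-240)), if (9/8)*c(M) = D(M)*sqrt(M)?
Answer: 3*sqrt(15)/1760 ≈ 0.0066017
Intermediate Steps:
c(M) = 88*sqrt(M)/9 (c(M) = 8*(11*sqrt(M))/9 = 88*sqrt(M)/9)
1/c(-1*(-240)) = 1/(88*sqrt(-1*(-240))/9) = 1/(88*sqrt(240)/9) = 1/(88*(4*sqrt(15))/9) = 1/(352*sqrt(15)/9) = 3*sqrt(15)/1760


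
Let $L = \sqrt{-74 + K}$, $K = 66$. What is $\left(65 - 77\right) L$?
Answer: $- 24 i \sqrt{2} \approx - 33.941 i$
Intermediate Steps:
$L = 2 i \sqrt{2}$ ($L = \sqrt{-74 + 66} = \sqrt{-8} = 2 i \sqrt{2} \approx 2.8284 i$)
$\left(65 - 77\right) L = \left(65 - 77\right) 2 i \sqrt{2} = - 12 \cdot 2 i \sqrt{2} = - 24 i \sqrt{2}$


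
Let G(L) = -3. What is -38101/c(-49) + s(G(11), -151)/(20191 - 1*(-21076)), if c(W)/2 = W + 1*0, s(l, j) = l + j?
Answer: 224614125/577738 ≈ 388.78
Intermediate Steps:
s(l, j) = j + l
c(W) = 2*W (c(W) = 2*(W + 1*0) = 2*(W + 0) = 2*W)
-38101/c(-49) + s(G(11), -151)/(20191 - 1*(-21076)) = -38101/(2*(-49)) + (-151 - 3)/(20191 - 1*(-21076)) = -38101/(-98) - 154/(20191 + 21076) = -38101*(-1/98) - 154/41267 = 5443/14 - 154*1/41267 = 5443/14 - 154/41267 = 224614125/577738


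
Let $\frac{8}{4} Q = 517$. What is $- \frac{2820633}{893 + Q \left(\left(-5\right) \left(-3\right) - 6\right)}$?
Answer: $- \frac{5641266}{6439} \approx -876.11$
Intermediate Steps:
$Q = \frac{517}{2}$ ($Q = \frac{1}{2} \cdot 517 = \frac{517}{2} \approx 258.5$)
$- \frac{2820633}{893 + Q \left(\left(-5\right) \left(-3\right) - 6\right)} = - \frac{2820633}{893 + \frac{517 \left(\left(-5\right) \left(-3\right) - 6\right)}{2}} = - \frac{2820633}{893 + \frac{517 \left(15 - 6\right)}{2}} = - \frac{2820633}{893 + \frac{517}{2} \cdot 9} = - \frac{2820633}{893 + \frac{4653}{2}} = - \frac{2820633}{\frac{6439}{2}} = \left(-2820633\right) \frac{2}{6439} = - \frac{5641266}{6439}$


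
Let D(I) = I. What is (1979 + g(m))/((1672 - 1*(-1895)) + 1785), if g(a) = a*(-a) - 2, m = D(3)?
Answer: 82/223 ≈ 0.36771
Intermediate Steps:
m = 3
g(a) = -2 - a² (g(a) = -a² - 2 = -2 - a²)
(1979 + g(m))/((1672 - 1*(-1895)) + 1785) = (1979 + (-2 - 1*3²))/((1672 - 1*(-1895)) + 1785) = (1979 + (-2 - 1*9))/((1672 + 1895) + 1785) = (1979 + (-2 - 9))/(3567 + 1785) = (1979 - 11)/5352 = 1968*(1/5352) = 82/223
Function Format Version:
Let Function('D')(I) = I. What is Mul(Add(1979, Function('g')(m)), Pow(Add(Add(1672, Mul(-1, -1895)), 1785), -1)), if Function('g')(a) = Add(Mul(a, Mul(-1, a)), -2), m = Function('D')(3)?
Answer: Rational(82, 223) ≈ 0.36771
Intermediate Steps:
m = 3
Function('g')(a) = Add(-2, Mul(-1, Pow(a, 2))) (Function('g')(a) = Add(Mul(-1, Pow(a, 2)), -2) = Add(-2, Mul(-1, Pow(a, 2))))
Mul(Add(1979, Function('g')(m)), Pow(Add(Add(1672, Mul(-1, -1895)), 1785), -1)) = Mul(Add(1979, Add(-2, Mul(-1, Pow(3, 2)))), Pow(Add(Add(1672, Mul(-1, -1895)), 1785), -1)) = Mul(Add(1979, Add(-2, Mul(-1, 9))), Pow(Add(Add(1672, 1895), 1785), -1)) = Mul(Add(1979, Add(-2, -9)), Pow(Add(3567, 1785), -1)) = Mul(Add(1979, -11), Pow(5352, -1)) = Mul(1968, Rational(1, 5352)) = Rational(82, 223)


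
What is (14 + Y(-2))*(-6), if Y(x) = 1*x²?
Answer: -108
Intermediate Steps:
Y(x) = x²
(14 + Y(-2))*(-6) = (14 + (-2)²)*(-6) = (14 + 4)*(-6) = 18*(-6) = -108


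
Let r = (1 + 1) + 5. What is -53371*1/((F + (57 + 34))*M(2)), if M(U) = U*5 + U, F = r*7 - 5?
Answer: -53371/1620 ≈ -32.945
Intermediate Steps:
r = 7 (r = 2 + 5 = 7)
F = 44 (F = 7*7 - 5 = 49 - 5 = 44)
M(U) = 6*U (M(U) = 5*U + U = 6*U)
-53371*1/((F + (57 + 34))*M(2)) = -53371*1/(12*(44 + (57 + 34))) = -53371*1/(12*(44 + 91)) = -53371/(12*135) = -53371/1620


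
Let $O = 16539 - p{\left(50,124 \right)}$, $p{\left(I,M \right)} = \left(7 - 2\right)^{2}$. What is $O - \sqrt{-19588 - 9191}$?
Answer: $16514 - i \sqrt{28779} \approx 16514.0 - 169.64 i$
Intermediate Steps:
$p{\left(I,M \right)} = 25$ ($p{\left(I,M \right)} = 5^{2} = 25$)
$O = 16514$ ($O = 16539 - 25 = 16514$)
$O - \sqrt{-19588 - 9191} = 16514 - \sqrt{-19588 - 9191} = 16514 - \sqrt{-28779} = 16514 - i \sqrt{28779}$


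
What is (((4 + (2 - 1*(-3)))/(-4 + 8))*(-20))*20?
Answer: -900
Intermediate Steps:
(((4 + (2 - 1*(-3)))/(-4 + 8))*(-20))*20 = (((4 + (2 + 3))/4)*(-20))*20 = (((4 + 5)*(¼))*(-20))*20 = ((9*(¼))*(-20))*20 = ((9/4)*(-20))*20 = -45*20 = -900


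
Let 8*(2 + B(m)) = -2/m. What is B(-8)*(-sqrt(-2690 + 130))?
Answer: 63*I*sqrt(10)/2 ≈ 99.612*I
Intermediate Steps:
B(m) = -2 - 1/(4*m) (B(m) = -2 + (-2/m)/8 = -2 - 1/(4*m))
B(-8)*(-sqrt(-2690 + 130)) = (-2 - 1/4/(-8))*(-sqrt(-2690 + 130)) = (-2 - 1/4*(-1/8))*(-sqrt(-2560)) = (-2 + 1/32)*(-16*I*sqrt(10)) = -(-63)*I*sqrt(10)/2 = 63*I*sqrt(10)/2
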